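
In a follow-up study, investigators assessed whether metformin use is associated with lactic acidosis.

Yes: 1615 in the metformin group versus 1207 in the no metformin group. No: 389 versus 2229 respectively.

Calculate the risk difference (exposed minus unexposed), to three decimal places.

From the description: a = 1615, b = 389, c = 1207, d = 2229.
Risk in exposed = 1615/2004 = 0.805888; risk in unexposed = 1207/3436 = 0.351281.
Risk difference = 0.805888 − 0.351281 = 0.454608

0.455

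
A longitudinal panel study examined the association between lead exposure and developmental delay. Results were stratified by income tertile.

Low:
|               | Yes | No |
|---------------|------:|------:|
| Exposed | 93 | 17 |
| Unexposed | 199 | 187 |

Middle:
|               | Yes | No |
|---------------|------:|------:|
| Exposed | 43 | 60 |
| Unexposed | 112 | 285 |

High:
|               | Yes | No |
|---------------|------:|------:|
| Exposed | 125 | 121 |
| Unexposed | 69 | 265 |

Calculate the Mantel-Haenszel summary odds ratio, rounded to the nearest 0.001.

OR_MH = Σ(aᵢdᵢ/nᵢ) / Σ(bᵢcᵢ/nᵢ), where nᵢ is the stratum total.
Stratum 1 (Low): n = 496; a·d/n = 93·187/496 = 35.0625; b·c/n = 17·199/496 = 6.8206
Stratum 2 (Middle): n = 500; a·d/n = 43·285/500 = 24.5100; b·c/n = 60·112/500 = 13.4400
Stratum 3 (High): n = 580; a·d/n = 125·265/580 = 57.1121; b·c/n = 121·69/580 = 14.3948
OR_MH = (35.0625 + 24.5100 + 57.1121) / (6.8206 + 13.4400 + 14.3948) = 116.6846 / 34.6554 = 3.36700

3.367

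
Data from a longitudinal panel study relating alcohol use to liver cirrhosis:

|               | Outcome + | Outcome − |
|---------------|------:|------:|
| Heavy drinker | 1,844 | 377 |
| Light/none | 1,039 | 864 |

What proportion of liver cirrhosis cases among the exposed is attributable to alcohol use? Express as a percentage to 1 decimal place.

34.2

Cells: a = 1844, b = 377, c = 1039, d = 864.
Risk in exposed = 1844/2221 = 0.83026; risk in unexposed = 1039/1903 = 0.54598.
RR = 0.83026/0.54598 = 1.52067
AR% = (RR − 1)/RR × 100 = (1.52067 − 1)/1.52067 × 100 = 34.2396%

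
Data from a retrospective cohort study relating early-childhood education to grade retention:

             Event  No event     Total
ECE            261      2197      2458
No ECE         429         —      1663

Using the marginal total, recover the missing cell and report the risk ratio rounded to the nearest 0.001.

The missing cell is in the unexposed row: 1663 − 429 = 1234.
So a = 261, b = 2197, c = 429, d = 1234.
RR = [a/(a+b)] / [c/(c+d)] = (261/2458) / (429/1663) = 0.10618/0.25797 = 0.41162

0.412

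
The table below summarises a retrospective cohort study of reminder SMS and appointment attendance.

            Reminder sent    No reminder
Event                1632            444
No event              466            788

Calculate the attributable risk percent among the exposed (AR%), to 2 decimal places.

53.67

Reading the table with exposure as columns: a = 1632 (Reminder sent, case), b = 466 (Reminder sent, non-case), c = 444 (No reminder, case), d = 788.
Risk in exposed = 1632/2098 = 0.77788; risk in unexposed = 444/1232 = 0.36039.
RR = 0.77788/0.36039 = 2.15845
AR% = (RR − 1)/RR × 100 = (2.15845 − 1)/2.15845 × 100 = 53.6705%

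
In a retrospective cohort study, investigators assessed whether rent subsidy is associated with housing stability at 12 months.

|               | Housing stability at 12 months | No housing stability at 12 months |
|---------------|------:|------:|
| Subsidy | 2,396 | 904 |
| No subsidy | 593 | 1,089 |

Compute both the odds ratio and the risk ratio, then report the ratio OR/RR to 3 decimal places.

2.363

Cells: a = 2396, b = 904, c = 593, d = 1089.
OR = (2396·1089)/(904·593) = 2609244/536072 = 4.86734
Risk in exposed = 2396/3300 = 0.72606; risk in unexposed = 593/1682 = 0.35256; RR = 2.05942
OR/RR = 4.86734 / 2.05942 = 2.36346
The outcome is not rare, so the OR lies further from 1 than the RR.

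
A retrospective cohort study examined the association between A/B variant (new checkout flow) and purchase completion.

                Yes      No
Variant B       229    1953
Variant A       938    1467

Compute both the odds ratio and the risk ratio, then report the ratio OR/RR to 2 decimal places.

0.68

Cells: a = 229, b = 1953, c = 938, d = 1467.
OR = (229·1467)/(1953·938) = 335943/1831914 = 0.18338
Risk in exposed = 229/2182 = 0.10495; risk in unexposed = 938/2405 = 0.39002; RR = 0.26909
OR/RR = 0.18338 / 0.26909 = 0.68150
The outcome is not rare, so the OR lies further from 1 than the RR.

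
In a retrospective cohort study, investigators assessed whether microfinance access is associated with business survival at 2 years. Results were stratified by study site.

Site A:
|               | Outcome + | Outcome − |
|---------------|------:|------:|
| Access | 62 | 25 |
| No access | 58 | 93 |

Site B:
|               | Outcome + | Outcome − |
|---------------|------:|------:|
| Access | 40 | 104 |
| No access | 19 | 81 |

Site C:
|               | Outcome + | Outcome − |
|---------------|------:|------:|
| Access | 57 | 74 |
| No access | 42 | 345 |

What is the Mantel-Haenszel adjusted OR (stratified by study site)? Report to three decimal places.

3.738

OR_MH = Σ(aᵢdᵢ/nᵢ) / Σ(bᵢcᵢ/nᵢ), where nᵢ is the stratum total.
Stratum 1 (Site A): n = 238; a·d/n = 62·93/238 = 24.2269; b·c/n = 25·58/238 = 6.0924
Stratum 2 (Site B): n = 244; a·d/n = 40·81/244 = 13.2787; b·c/n = 104·19/244 = 8.0984
Stratum 3 (Site C): n = 518; a·d/n = 57·345/518 = 37.9633; b·c/n = 74·42/518 = 6.0000
OR_MH = (24.2269 + 13.2787 + 37.9633) / (6.0924 + 8.0984 + 6.0000) = 75.4689 / 20.1908 = 3.73779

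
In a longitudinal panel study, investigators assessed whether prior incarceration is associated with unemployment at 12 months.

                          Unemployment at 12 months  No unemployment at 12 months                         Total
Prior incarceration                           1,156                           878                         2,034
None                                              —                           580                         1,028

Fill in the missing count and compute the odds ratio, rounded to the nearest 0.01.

1.70

The missing cell is in the unexposed row: 1028 − 580 = 448.
So a = 1156, b = 878, c = 448, d = 580.
OR = (a·d)/(b·c) = (1156 × 580) / (878 × 448) = 670480 / 393344 = 1.70456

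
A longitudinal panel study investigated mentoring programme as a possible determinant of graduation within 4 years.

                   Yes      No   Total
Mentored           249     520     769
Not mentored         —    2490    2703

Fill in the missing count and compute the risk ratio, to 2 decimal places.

The missing cell is in the unexposed row: 2703 − 2490 = 213.
So a = 249, b = 520, c = 213, d = 2490.
RR = [a/(a+b)] / [c/(c+d)] = (249/769) / (213/2703) = 0.32380/0.07880 = 4.10903

4.11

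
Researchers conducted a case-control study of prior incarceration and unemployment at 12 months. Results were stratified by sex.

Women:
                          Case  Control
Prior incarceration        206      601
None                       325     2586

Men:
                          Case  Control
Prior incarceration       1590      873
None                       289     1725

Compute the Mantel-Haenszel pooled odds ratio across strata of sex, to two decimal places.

OR_MH = Σ(aᵢdᵢ/nᵢ) / Σ(bᵢcᵢ/nᵢ), where nᵢ is the stratum total.
Stratum 1 (Women): n = 3718; a·d/n = 206·2586/3718 = 143.2803; b·c/n = 601·325/3718 = 52.5350
Stratum 2 (Men): n = 4477; a·d/n = 1590·1725/4477 = 612.6312; b·c/n = 873·289/4477 = 56.3540
OR_MH = (143.2803 + 612.6312) / (52.5350 + 56.3540) = 755.9115 / 108.8890 = 6.94204

6.94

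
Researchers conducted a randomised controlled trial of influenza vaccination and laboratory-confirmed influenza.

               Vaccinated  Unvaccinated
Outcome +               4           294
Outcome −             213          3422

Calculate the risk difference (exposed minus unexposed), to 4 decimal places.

Reading the table with exposure as columns: a = 4 (Vaccinated, case), b = 213 (Vaccinated, non-case), c = 294 (Unvaccinated, case), d = 3422.
Risk in exposed = 4/217 = 0.018433; risk in unexposed = 294/3716 = 0.079117.
Risk difference = 0.018433 − 0.079117 = -0.060684

-0.0607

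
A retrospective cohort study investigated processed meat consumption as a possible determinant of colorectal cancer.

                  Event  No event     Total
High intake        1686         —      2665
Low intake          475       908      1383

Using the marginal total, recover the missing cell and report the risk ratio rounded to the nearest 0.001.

The missing cell is in the exposed row: 2665 − 1686 = 979.
So a = 1686, b = 979, c = 475, d = 908.
RR = [a/(a+b)] / [c/(c+d)] = (1686/2665) / (475/1383) = 0.63265/0.34346 = 1.84200

1.842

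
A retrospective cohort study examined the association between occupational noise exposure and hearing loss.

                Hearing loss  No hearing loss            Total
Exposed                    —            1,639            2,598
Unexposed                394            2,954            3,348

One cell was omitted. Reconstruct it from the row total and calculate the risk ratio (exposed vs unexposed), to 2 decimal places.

3.14

The missing cell is in the exposed row: 2598 − 1639 = 959.
So a = 959, b = 1639, c = 394, d = 2954.
RR = [a/(a+b)] / [c/(c+d)] = (959/2598) / (394/3348) = 0.36913/0.11768 = 3.13667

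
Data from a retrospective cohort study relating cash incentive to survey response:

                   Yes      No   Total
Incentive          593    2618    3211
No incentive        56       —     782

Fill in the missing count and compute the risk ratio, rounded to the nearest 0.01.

The missing cell is in the unexposed row: 782 − 56 = 726.
So a = 593, b = 2618, c = 56, d = 726.
RR = [a/(a+b)] / [c/(c+d)] = (593/3211) / (56/782) = 0.18468/0.07161 = 2.57889

2.58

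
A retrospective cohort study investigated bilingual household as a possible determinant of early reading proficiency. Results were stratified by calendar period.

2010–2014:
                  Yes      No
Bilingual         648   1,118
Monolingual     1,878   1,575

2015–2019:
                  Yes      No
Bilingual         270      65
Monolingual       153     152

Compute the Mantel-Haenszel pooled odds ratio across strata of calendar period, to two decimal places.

0.62

OR_MH = Σ(aᵢdᵢ/nᵢ) / Σ(bᵢcᵢ/nᵢ), where nᵢ is the stratum total.
Stratum 1 (2010–2014): n = 5219; a·d/n = 648·1575/5219 = 195.5547; b·c/n = 1118·1878/5219 = 402.3001
Stratum 2 (2015–2019): n = 640; a·d/n = 270·152/640 = 64.1250; b·c/n = 65·153/640 = 15.5391
OR_MH = (195.5547 + 64.1250) / (402.3001 + 15.5391) = 259.6797 / 417.8391 = 0.62148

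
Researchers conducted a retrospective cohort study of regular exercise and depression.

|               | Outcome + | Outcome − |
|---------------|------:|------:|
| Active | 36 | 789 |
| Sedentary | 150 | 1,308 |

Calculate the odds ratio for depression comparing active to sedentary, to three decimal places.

Cells: a = 36, b = 789, c = 150, d = 1308.
OR = (a·d)/(b·c) = (36 × 1308) / (789 × 150) = 47088 / 118350 = 0.39787
Exposure is associated with lower odds of depression (OR = 0.40 < 1).

0.398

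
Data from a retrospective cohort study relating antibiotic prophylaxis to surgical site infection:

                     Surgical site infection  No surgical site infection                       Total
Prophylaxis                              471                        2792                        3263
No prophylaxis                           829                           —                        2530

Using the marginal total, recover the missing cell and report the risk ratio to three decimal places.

0.441

The missing cell is in the unexposed row: 2530 − 829 = 1701.
So a = 471, b = 2792, c = 829, d = 1701.
RR = [a/(a+b)] / [c/(c+d)] = (471/3263) / (829/2530) = 0.14435/0.32767 = 0.44052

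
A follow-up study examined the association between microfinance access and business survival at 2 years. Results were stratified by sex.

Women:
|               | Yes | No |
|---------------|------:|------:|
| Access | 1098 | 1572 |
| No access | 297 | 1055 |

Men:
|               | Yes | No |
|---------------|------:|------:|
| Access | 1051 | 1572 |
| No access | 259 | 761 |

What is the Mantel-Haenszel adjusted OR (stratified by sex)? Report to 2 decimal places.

2.23

OR_MH = Σ(aᵢdᵢ/nᵢ) / Σ(bᵢcᵢ/nᵢ), where nᵢ is the stratum total.
Stratum 1 (Women): n = 4022; a·d/n = 1098·1055/4022 = 288.0134; b·c/n = 1572·297/4022 = 116.0825
Stratum 2 (Men): n = 3643; a·d/n = 1051·761/3643 = 219.5474; b·c/n = 1572·259/3643 = 111.7617
OR_MH = (288.0134 + 219.5474) / (116.0825 + 111.7617) = 507.5608 / 227.8443 = 2.22767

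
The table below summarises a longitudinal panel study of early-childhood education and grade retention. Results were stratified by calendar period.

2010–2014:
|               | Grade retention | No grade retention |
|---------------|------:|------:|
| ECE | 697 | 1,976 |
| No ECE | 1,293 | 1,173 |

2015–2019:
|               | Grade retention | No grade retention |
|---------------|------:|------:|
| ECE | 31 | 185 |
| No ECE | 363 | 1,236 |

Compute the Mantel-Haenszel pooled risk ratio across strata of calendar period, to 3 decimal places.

RR_MH = Σ(aᵢ·n₀ᵢ/nᵢ) / Σ(cᵢ·n₁ᵢ/nᵢ), with n₁ᵢ = aᵢ+bᵢ (exposed), n₀ᵢ = cᵢ+dᵢ (unexposed), nᵢ = n₁ᵢ+n₀ᵢ.
Stratum 1 (2010–2014): n₁ = 2673, n₀ = 2466, n = 5139; a·n₀/n = 697·2466/5139 = 334.4623; c·n₁/n = 1293·2673/5139 = 672.5412
Stratum 2 (2015–2019): n₁ = 216, n₀ = 1599, n = 1815; a·n₀/n = 31·1599/1815 = 27.3107; c·n₁/n = 363·216/1815 = 43.2000
RR_MH = (334.4623 + 27.3107) / (672.5412 + 43.2000) = 361.7731 / 715.7412 = 0.50545

0.505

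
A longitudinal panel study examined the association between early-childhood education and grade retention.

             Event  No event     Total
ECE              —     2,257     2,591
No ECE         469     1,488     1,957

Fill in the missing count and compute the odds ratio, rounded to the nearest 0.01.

0.47

The missing cell is in the exposed row: 2591 − 2257 = 334.
So a = 334, b = 2257, c = 469, d = 1488.
OR = (a·d)/(b·c) = (334 × 1488) / (2257 × 469) = 496992 / 1058533 = 0.46951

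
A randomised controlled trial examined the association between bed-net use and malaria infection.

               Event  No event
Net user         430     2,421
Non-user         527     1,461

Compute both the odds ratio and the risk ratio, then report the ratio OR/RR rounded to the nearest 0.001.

0.865

Cells: a = 430, b = 2421, c = 527, d = 1461.
OR = (430·1461)/(2421·527) = 628230/1275867 = 0.49239
Risk in exposed = 430/2851 = 0.15082; risk in unexposed = 527/1988 = 0.26509; RR = 0.56895
OR/RR = 0.49239 / 0.56895 = 0.86544
The outcome is not rare, so the OR lies further from 1 than the RR.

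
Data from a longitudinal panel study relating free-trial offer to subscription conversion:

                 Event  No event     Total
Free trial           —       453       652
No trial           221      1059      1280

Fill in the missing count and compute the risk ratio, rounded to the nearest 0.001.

The missing cell is in the exposed row: 652 − 453 = 199.
So a = 199, b = 453, c = 221, d = 1059.
RR = [a/(a+b)] / [c/(c+d)] = (199/652) / (221/1280) = 0.30521/0.17266 = 1.76776

1.768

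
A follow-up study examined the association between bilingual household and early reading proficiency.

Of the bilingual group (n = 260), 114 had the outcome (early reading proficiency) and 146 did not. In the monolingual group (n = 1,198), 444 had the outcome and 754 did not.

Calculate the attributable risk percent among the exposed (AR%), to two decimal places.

From the description: a = 114, b = 146, c = 444, d = 754.
Risk in exposed = 114/260 = 0.43846; risk in unexposed = 444/1198 = 0.37062.
RR = 0.43846/0.37062 = 1.18306
AR% = (RR − 1)/RR × 100 = (1.18306 − 1)/1.18306 × 100 = 15.4732%

15.47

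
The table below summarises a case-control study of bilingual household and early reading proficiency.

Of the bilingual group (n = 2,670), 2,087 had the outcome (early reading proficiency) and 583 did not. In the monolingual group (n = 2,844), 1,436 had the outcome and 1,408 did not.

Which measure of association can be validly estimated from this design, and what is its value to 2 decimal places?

From the description: a = 2087, b = 583, c = 1436, d = 1408.
This is a case-control study: participants were sampled on outcome status, so risks in the source population cannot be estimated directly — relative risk is not valid here. The odds ratio is the appropriate measure.
OR = (a·d)/(b·c) = (2087 × 1408) / (583 × 1436) = 2938496 / 837188 = 3.50996

3.51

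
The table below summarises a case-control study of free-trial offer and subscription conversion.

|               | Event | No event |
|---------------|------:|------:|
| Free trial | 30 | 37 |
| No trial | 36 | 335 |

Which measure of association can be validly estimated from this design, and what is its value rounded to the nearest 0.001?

Cells: a = 30, b = 37, c = 36, d = 335.
This is a case-control study: participants were sampled on outcome status, so risks in the source population cannot be estimated directly — relative risk is not valid here. The odds ratio is the appropriate measure.
OR = (a·d)/(b·c) = (30 × 335) / (37 × 36) = 10050 / 1332 = 7.54505

7.545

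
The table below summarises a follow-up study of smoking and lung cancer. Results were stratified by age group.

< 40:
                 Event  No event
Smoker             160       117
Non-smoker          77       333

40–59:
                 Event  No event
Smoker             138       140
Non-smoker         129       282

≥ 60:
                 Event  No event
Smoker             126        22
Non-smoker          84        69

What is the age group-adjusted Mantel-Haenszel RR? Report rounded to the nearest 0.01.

RR_MH = Σ(aᵢ·n₀ᵢ/nᵢ) / Σ(cᵢ·n₁ᵢ/nᵢ), with n₁ᵢ = aᵢ+bᵢ (exposed), n₀ᵢ = cᵢ+dᵢ (unexposed), nᵢ = n₁ᵢ+n₀ᵢ.
Stratum 1 (< 40): n₁ = 277, n₀ = 410, n = 687; a·n₀/n = 160·410/687 = 95.4876; c·n₁/n = 77·277/687 = 31.0466
Stratum 2 (40–59): n₁ = 278, n₀ = 411, n = 689; a·n₀/n = 138·411/689 = 82.3193; c·n₁/n = 129·278/689 = 52.0493
Stratum 3 (≥ 60): n₁ = 148, n₀ = 153, n = 301; a·n₀/n = 126·153/301 = 64.0465; c·n₁/n = 84·148/301 = 41.3023
RR_MH = (95.4876 + 82.3193 + 64.0465) / (31.0466 + 52.0493 + 41.3023) = 241.8534 / 124.3983 = 1.94419

1.94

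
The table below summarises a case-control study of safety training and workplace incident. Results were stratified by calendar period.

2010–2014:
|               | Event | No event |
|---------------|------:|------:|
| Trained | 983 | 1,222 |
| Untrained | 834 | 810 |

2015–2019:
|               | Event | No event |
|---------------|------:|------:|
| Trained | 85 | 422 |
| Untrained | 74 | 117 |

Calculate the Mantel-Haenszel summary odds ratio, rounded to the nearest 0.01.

OR_MH = Σ(aᵢdᵢ/nᵢ) / Σ(bᵢcᵢ/nᵢ), where nᵢ is the stratum total.
Stratum 1 (2010–2014): n = 3849; a·d/n = 983·810/3849 = 206.8667; b·c/n = 1222·834/3849 = 264.7825
Stratum 2 (2015–2019): n = 698; a·d/n = 85·117/698 = 14.2479; b·c/n = 422·74/698 = 44.7393
OR_MH = (206.8667 + 14.2479) / (264.7825 + 44.7393) = 221.1146 / 309.5218 = 0.71437

0.71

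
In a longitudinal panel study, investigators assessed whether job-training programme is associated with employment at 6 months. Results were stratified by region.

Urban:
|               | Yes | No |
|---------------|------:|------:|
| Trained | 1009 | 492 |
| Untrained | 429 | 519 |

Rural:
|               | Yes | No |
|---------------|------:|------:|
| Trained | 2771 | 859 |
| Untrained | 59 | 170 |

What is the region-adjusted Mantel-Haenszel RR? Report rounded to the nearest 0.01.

1.74

RR_MH = Σ(aᵢ·n₀ᵢ/nᵢ) / Σ(cᵢ·n₁ᵢ/nᵢ), with n₁ᵢ = aᵢ+bᵢ (exposed), n₀ᵢ = cᵢ+dᵢ (unexposed), nᵢ = n₁ᵢ+n₀ᵢ.
Stratum 1 (Urban): n₁ = 1501, n₀ = 948, n = 2449; a·n₀/n = 1009·948/2449 = 390.5806; c·n₁/n = 429·1501/2449 = 262.9355
Stratum 2 (Rural): n₁ = 3630, n₀ = 229, n = 3859; a·n₀/n = 2771·229/3859 = 164.4361; c·n₁/n = 59·3630/3859 = 55.4988
RR_MH = (390.5806 + 164.4361) / (262.9355 + 55.4988) = 555.0168 / 318.4343 = 1.74296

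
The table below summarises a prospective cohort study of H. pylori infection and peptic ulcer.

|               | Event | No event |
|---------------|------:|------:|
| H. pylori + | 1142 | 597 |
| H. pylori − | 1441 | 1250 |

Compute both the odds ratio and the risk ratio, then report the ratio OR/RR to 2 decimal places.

1.35

Cells: a = 1142, b = 597, c = 1441, d = 1250.
OR = (1142·1250)/(597·1441) = 1427500/860277 = 1.65935
Risk in exposed = 1142/1739 = 0.65670; risk in unexposed = 1441/2691 = 0.53549; RR = 1.22636
OR/RR = 1.65935 / 1.22636 = 1.35307
The outcome is not rare, so the OR lies further from 1 than the RR.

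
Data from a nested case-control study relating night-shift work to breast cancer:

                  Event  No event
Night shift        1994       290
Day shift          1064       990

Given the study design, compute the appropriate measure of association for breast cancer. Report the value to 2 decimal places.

6.40

Cells: a = 1994, b = 290, c = 1064, d = 990.
This is a nested case-control study: participants were sampled on outcome status, so risks in the source population cannot be estimated directly — relative risk is not valid here. The odds ratio is the appropriate measure.
OR = (a·d)/(b·c) = (1994 × 990) / (290 × 1064) = 1974060 / 308560 = 6.39765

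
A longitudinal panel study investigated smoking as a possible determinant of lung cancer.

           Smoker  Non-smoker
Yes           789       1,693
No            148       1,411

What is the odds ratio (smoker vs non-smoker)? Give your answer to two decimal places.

4.44

Reading the table with exposure as columns: a = 789 (Smoker, case), b = 148 (Smoker, non-case), c = 1693 (Non-smoker, case), d = 1411.
OR = (a·d)/(b·c) = (789 × 1411) / (148 × 1693) = 1113279 / 250564 = 4.44309
The odds of lung cancer are about 4.44 times as high in the smoker group.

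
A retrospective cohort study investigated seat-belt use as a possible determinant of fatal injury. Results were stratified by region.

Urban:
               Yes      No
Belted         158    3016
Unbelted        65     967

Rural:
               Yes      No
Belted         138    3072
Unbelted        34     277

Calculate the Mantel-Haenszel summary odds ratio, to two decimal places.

OR_MH = Σ(aᵢdᵢ/nᵢ) / Σ(bᵢcᵢ/nᵢ), where nᵢ is the stratum total.
Stratum 1 (Urban): n = 4206; a·d/n = 158·967/4206 = 36.3257; b·c/n = 3016·65/4206 = 46.6096
Stratum 2 (Rural): n = 3521; a·d/n = 138·277/3521 = 10.8566; b·c/n = 3072·34/3521 = 29.6643
OR_MH = (36.3257 + 10.8566) / (46.6096 + 29.6643) = 47.1823 / 76.2739 = 0.61859

0.62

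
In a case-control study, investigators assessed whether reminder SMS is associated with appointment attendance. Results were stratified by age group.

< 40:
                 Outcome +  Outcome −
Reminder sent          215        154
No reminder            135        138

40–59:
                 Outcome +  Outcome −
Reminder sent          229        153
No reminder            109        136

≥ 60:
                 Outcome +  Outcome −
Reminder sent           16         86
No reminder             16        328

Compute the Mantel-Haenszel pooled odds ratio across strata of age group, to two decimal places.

1.73

OR_MH = Σ(aᵢdᵢ/nᵢ) / Σ(bᵢcᵢ/nᵢ), where nᵢ is the stratum total.
Stratum 1 (< 40): n = 642; a·d/n = 215·138/642 = 46.2150; b·c/n = 154·135/642 = 32.3832
Stratum 2 (40–59): n = 627; a·d/n = 229·136/627 = 49.6715; b·c/n = 153·109/627 = 26.5981
Stratum 3 (≥ 60): n = 446; a·d/n = 16·328/446 = 11.7668; b·c/n = 86·16/446 = 3.0852
OR_MH = (46.2150 + 49.6715 + 11.7668) / (32.3832 + 26.5981 + 3.0852) = 107.6532 / 62.0665 = 1.73448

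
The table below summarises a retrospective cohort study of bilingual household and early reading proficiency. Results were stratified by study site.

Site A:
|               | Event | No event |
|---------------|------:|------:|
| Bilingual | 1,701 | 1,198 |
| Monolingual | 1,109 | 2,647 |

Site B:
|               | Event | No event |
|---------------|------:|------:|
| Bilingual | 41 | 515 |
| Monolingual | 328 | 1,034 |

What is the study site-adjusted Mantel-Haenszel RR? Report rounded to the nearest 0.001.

1.711

RR_MH = Σ(aᵢ·n₀ᵢ/nᵢ) / Σ(cᵢ·n₁ᵢ/nᵢ), with n₁ᵢ = aᵢ+bᵢ (exposed), n₀ᵢ = cᵢ+dᵢ (unexposed), nᵢ = n₁ᵢ+n₀ᵢ.
Stratum 1 (Site A): n₁ = 2899, n₀ = 3756, n = 6655; a·n₀/n = 1701·3756/6655 = 960.0234; c·n₁/n = 1109·2899/6655 = 483.0941
Stratum 2 (Site B): n₁ = 556, n₀ = 1362, n = 1918; a·n₀/n = 41·1362/1918 = 29.1147; c·n₁/n = 328·556/1918 = 95.0824
RR_MH = (960.0234 + 29.1147) / (483.0941 + 95.0824) = 989.1381 / 578.1764 = 1.71079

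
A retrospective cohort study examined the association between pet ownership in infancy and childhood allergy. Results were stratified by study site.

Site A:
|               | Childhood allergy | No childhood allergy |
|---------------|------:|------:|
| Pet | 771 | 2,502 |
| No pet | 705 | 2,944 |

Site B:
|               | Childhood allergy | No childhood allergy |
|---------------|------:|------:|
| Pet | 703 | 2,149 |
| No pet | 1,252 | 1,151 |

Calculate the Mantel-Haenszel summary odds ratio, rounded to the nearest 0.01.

0.63

OR_MH = Σ(aᵢdᵢ/nᵢ) / Σ(bᵢcᵢ/nᵢ), where nᵢ is the stratum total.
Stratum 1 (Site A): n = 6922; a·d/n = 771·2944/6922 = 327.9145; b·c/n = 2502·705/6922 = 254.8266
Stratum 2 (Site B): n = 5255; a·d/n = 703·1151/5255 = 153.9777; b·c/n = 2149·1252/5255 = 511.9977
OR_MH = (327.9145 + 153.9777) / (254.8266 + 511.9977) = 481.8922 / 766.8244 = 0.62843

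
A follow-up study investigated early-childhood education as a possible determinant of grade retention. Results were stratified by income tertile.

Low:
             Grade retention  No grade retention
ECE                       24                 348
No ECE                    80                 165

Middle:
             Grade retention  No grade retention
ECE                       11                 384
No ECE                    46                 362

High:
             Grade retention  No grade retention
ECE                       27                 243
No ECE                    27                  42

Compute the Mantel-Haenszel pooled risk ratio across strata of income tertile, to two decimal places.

0.22

RR_MH = Σ(aᵢ·n₀ᵢ/nᵢ) / Σ(cᵢ·n₁ᵢ/nᵢ), with n₁ᵢ = aᵢ+bᵢ (exposed), n₀ᵢ = cᵢ+dᵢ (unexposed), nᵢ = n₁ᵢ+n₀ᵢ.
Stratum 1 (Low): n₁ = 372, n₀ = 245, n = 617; a·n₀/n = 24·245/617 = 9.5300; c·n₁/n = 80·372/617 = 48.2334
Stratum 2 (Middle): n₁ = 395, n₀ = 408, n = 803; a·n₀/n = 11·408/803 = 5.5890; c·n₁/n = 46·395/803 = 22.6276
Stratum 3 (High): n₁ = 270, n₀ = 69, n = 339; a·n₀/n = 27·69/339 = 5.4956; c·n₁/n = 27·270/339 = 21.5044
RR_MH = (9.5300 + 5.5890 + 5.4956) / (48.2334 + 22.6276 + 21.5044) = 20.6146 / 92.3655 = 0.22319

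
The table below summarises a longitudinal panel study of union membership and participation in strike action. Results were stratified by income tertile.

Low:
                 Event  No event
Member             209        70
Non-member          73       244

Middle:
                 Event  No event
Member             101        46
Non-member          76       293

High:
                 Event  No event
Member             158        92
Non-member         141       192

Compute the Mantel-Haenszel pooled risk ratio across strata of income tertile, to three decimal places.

RR_MH = Σ(aᵢ·n₀ᵢ/nᵢ) / Σ(cᵢ·n₁ᵢ/nᵢ), with n₁ᵢ = aᵢ+bᵢ (exposed), n₀ᵢ = cᵢ+dᵢ (unexposed), nᵢ = n₁ᵢ+n₀ᵢ.
Stratum 1 (Low): n₁ = 279, n₀ = 317, n = 596; a·n₀/n = 209·317/596 = 111.1628; c·n₁/n = 73·279/596 = 34.1728
Stratum 2 (Middle): n₁ = 147, n₀ = 369, n = 516; a·n₀/n = 101·369/516 = 72.2267; c·n₁/n = 76·147/516 = 21.6512
Stratum 3 (High): n₁ = 250, n₀ = 333, n = 583; a·n₀/n = 158·333/583 = 90.2470; c·n₁/n = 141·250/583 = 60.4631
RR_MH = (111.1628 + 72.2267 + 90.2470) / (34.1728 + 21.6512 + 60.4631) = 273.6365 / 116.2871 = 2.35311

2.353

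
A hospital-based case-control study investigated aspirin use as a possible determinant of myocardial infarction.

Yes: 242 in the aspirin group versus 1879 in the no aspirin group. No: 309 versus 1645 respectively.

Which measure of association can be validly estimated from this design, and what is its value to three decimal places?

0.686

From the description: a = 242, b = 309, c = 1879, d = 1645.
This is a hospital-based case-control study: participants were sampled on outcome status, so risks in the source population cannot be estimated directly — relative risk is not valid here. The odds ratio is the appropriate measure.
OR = (a·d)/(b·c) = (242 × 1645) / (309 × 1879) = 398090 / 580611 = 0.68564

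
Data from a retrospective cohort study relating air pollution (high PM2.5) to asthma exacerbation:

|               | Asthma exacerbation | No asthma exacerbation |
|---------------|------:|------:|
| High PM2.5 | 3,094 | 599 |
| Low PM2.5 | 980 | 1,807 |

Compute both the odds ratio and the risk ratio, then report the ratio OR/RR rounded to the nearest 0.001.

3.997

Cells: a = 3094, b = 599, c = 980, d = 1807.
OR = (3094·1807)/(599·980) = 5590858/587020 = 9.52414
Risk in exposed = 3094/3693 = 0.83780; risk in unexposed = 980/2787 = 0.35163; RR = 2.38260
OR/RR = 9.52414 / 2.38260 = 3.99736
The outcome is not rare, so the OR lies further from 1 than the RR.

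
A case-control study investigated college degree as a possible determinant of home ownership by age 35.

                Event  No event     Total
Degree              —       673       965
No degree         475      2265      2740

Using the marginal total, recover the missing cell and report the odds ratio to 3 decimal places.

The missing cell is in the exposed row: 965 − 673 = 292.
So a = 292, b = 673, c = 475, d = 2265.
OR = (a·d)/(b·c) = (292 × 2265) / (673 × 475) = 661380 / 319675 = 2.06891

2.069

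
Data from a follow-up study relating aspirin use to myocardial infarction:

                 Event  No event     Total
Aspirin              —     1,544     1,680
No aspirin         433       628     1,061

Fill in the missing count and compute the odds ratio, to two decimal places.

The missing cell is in the exposed row: 1680 − 1544 = 136.
So a = 136, b = 1544, c = 433, d = 628.
OR = (a·d)/(b·c) = (136 × 628) / (1544 × 433) = 85408 / 668552 = 0.12775

0.13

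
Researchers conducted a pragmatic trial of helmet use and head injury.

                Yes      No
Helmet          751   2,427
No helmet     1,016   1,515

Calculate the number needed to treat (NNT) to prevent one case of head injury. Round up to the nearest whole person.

7

Risk in treated group = 751/3178 = 0.23631; risk in control = 1016/2531 = 0.40142.
Absolute risk reduction = 0.40142 − 0.23631 = 0.16511
NNT = 1 / ARR = 1 / 0.16511 = 6.057 → round up → 7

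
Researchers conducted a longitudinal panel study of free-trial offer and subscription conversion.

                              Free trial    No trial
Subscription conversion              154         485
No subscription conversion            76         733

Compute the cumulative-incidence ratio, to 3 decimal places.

Reading the table with exposure as columns: a = 154 (Free trial, case), b = 76 (Free trial, non-case), c = 485 (No trial, case), d = 733.
Risk in exposed = 154/230 = 0.66957; risk in unexposed = 485/1218 = 0.39819.
RR = 0.66957 / 0.39819 = 1.68151
The risk among the exposed is 1.68 times that among the unexposed.

1.682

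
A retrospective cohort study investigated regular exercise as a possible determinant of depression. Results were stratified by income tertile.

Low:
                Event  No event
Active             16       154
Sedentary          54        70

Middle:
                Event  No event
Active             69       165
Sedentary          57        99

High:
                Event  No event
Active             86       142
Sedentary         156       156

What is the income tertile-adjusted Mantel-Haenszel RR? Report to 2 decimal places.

0.64

RR_MH = Σ(aᵢ·n₀ᵢ/nᵢ) / Σ(cᵢ·n₁ᵢ/nᵢ), with n₁ᵢ = aᵢ+bᵢ (exposed), n₀ᵢ = cᵢ+dᵢ (unexposed), nᵢ = n₁ᵢ+n₀ᵢ.
Stratum 1 (Low): n₁ = 170, n₀ = 124, n = 294; a·n₀/n = 16·124/294 = 6.7483; c·n₁/n = 54·170/294 = 31.2245
Stratum 2 (Middle): n₁ = 234, n₀ = 156, n = 390; a·n₀/n = 69·156/390 = 27.6000; c·n₁/n = 57·234/390 = 34.2000
Stratum 3 (High): n₁ = 228, n₀ = 312, n = 540; a·n₀/n = 86·312/540 = 49.6889; c·n₁/n = 156·228/540 = 65.8667
RR_MH = (6.7483 + 27.6000 + 49.6889) / (31.2245 + 34.2000 + 65.8667) = 84.0372 / 131.2912 = 0.64008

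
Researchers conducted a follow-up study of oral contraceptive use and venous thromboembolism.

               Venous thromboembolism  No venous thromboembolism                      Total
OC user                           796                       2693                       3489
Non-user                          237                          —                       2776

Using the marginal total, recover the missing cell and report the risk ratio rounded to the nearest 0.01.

2.67

The missing cell is in the unexposed row: 2776 − 237 = 2539.
So a = 796, b = 2693, c = 237, d = 2539.
RR = [a/(a+b)] / [c/(c+d)] = (796/3489) / (237/2776) = 0.22815/0.08537 = 2.67229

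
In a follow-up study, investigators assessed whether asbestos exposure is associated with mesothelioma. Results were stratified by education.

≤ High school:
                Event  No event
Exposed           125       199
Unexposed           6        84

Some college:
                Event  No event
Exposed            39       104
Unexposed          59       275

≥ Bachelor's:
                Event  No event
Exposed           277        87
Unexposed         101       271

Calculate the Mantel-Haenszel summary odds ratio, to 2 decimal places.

OR_MH = Σ(aᵢdᵢ/nᵢ) / Σ(bᵢcᵢ/nᵢ), where nᵢ is the stratum total.
Stratum 1 (≤ High school): n = 414; a·d/n = 125·84/414 = 25.3623; b·c/n = 199·6/414 = 2.8841
Stratum 2 (Some college): n = 477; a·d/n = 39·275/477 = 22.4843; b·c/n = 104·59/477 = 12.8637
Stratum 3 (≥ Bachelor's): n = 736; a·d/n = 277·271/736 = 101.9932; b·c/n = 87·101/736 = 11.9389
OR_MH = (25.3623 + 22.4843 + 101.9932) / (2.8841 + 12.8637 + 11.9389) = 149.8398 / 27.6866 = 5.41199

5.41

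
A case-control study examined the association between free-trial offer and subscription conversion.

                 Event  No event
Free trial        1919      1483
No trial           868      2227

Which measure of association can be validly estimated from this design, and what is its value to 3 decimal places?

3.320

Cells: a = 1919, b = 1483, c = 868, d = 2227.
This is a case-control study: participants were sampled on outcome status, so risks in the source population cannot be estimated directly — relative risk is not valid here. The odds ratio is the appropriate measure.
OR = (a·d)/(b·c) = (1919 × 2227) / (1483 × 868) = 4273613 / 1287244 = 3.31997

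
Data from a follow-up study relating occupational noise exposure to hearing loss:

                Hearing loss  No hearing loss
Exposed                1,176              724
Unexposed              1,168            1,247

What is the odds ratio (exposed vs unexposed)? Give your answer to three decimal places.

1.734

Cells: a = 1176, b = 724, c = 1168, d = 1247.
OR = (a·d)/(b·c) = (1176 × 1247) / (724 × 1168) = 1466472 / 845632 = 1.73417
The odds of hearing loss are about 1.73 times as high in the exposed group.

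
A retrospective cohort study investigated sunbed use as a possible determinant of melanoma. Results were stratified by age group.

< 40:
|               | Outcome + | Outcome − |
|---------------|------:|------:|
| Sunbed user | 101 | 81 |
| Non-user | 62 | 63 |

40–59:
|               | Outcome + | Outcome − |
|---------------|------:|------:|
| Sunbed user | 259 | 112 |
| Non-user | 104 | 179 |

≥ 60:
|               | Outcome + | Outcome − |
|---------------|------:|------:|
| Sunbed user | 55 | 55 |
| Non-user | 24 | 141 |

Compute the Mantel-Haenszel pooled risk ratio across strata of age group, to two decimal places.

RR_MH = Σ(aᵢ·n₀ᵢ/nᵢ) / Σ(cᵢ·n₁ᵢ/nᵢ), with n₁ᵢ = aᵢ+bᵢ (exposed), n₀ᵢ = cᵢ+dᵢ (unexposed), nᵢ = n₁ᵢ+n₀ᵢ.
Stratum 1 (< 40): n₁ = 182, n₀ = 125, n = 307; a·n₀/n = 101·125/307 = 41.1238; c·n₁/n = 62·182/307 = 36.7557
Stratum 2 (40–59): n₁ = 371, n₀ = 283, n = 654; a·n₀/n = 259·283/654 = 112.0749; c·n₁/n = 104·371/654 = 58.9969
Stratum 3 (≥ 60): n₁ = 110, n₀ = 165, n = 275; a·n₀/n = 55·165/275 = 33.0000; c·n₁/n = 24·110/275 = 9.6000
RR_MH = (41.1238 + 112.0749 + 33.0000) / (36.7557 + 58.9969 + 9.6000) = 186.1987 / 105.3526 = 1.76739

1.77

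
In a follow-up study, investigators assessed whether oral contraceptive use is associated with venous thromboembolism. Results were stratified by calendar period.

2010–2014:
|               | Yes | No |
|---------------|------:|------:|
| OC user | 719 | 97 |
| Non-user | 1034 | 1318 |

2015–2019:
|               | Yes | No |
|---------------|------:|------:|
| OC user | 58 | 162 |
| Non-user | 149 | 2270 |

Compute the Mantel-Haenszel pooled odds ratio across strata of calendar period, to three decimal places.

8.553

OR_MH = Σ(aᵢdᵢ/nᵢ) / Σ(bᵢcᵢ/nᵢ), where nᵢ is the stratum total.
Stratum 1 (2010–2014): n = 3168; a·d/n = 719·1318/3168 = 299.1294; b·c/n = 97·1034/3168 = 31.6597
Stratum 2 (2015–2019): n = 2639; a·d/n = 58·2270/2639 = 49.8901; b·c/n = 162·149/2639 = 9.1466
OR_MH = (299.1294 + 49.8901) / (31.6597 + 9.1466) = 349.0195 / 40.8064 = 8.55307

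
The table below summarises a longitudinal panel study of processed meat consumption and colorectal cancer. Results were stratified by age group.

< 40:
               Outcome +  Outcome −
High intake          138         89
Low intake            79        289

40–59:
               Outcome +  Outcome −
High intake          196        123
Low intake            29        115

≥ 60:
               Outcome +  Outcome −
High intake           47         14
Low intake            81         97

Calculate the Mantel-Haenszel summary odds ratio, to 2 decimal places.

OR_MH = Σ(aᵢdᵢ/nᵢ) / Σ(bᵢcᵢ/nᵢ), where nᵢ is the stratum total.
Stratum 1 (< 40): n = 595; a·d/n = 138·289/595 = 67.0286; b·c/n = 89·79/595 = 11.8168
Stratum 2 (40–59): n = 463; a·d/n = 196·115/463 = 48.6825; b·c/n = 123·29/463 = 7.7041
Stratum 3 (≥ 60): n = 239; a·d/n = 47·97/239 = 19.0753; b·c/n = 14·81/239 = 4.7448
OR_MH = (67.0286 + 48.6825 + 19.0753) / (11.8168 + 7.7041 + 4.7448) = 134.7864 / 24.2657 = 5.55461

5.55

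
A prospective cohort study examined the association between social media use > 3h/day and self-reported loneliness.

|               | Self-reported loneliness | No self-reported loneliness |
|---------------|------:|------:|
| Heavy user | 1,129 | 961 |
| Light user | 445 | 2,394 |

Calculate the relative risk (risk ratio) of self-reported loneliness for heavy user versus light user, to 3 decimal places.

Cells: a = 1129, b = 961, c = 445, d = 2394.
Risk in exposed = 1129/2090 = 0.54019; risk in unexposed = 445/2839 = 0.15675.
RR = 0.54019 / 0.15675 = 3.44630
The risk among the exposed is 3.45 times that among the unexposed.

3.446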